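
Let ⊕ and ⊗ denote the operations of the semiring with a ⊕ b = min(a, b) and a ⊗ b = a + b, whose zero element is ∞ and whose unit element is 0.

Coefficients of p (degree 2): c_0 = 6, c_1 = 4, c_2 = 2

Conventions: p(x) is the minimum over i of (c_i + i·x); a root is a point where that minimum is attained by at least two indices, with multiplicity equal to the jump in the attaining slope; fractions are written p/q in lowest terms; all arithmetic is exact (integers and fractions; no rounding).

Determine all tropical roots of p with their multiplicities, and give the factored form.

hull edge (i=0, c=6) to (i=2, c=2): slope -2, span 2
Factored form: p(x) = 2 ⊗ (x ⊕ 2) ⊗ (x ⊕ 2)
Answer: roots = 2 (mult 2)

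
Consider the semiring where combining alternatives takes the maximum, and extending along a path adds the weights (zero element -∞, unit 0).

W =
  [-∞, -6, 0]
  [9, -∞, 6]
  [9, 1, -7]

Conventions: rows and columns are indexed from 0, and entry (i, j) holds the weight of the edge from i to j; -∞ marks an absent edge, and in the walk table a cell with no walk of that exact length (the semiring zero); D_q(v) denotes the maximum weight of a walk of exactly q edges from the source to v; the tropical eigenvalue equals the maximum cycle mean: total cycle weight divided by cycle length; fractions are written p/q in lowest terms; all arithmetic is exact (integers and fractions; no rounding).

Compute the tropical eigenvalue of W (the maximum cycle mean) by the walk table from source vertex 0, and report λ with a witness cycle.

q=0: [0, -∞, -∞]
q=1: [-∞, -6, 0]
q=2: [9, 1, 0]
q=3: [10, 3, 9]
Optimal cycle mean attained by: cycle 0->2->0, total 0 + 9, length 2.
Answer: λ = 9/2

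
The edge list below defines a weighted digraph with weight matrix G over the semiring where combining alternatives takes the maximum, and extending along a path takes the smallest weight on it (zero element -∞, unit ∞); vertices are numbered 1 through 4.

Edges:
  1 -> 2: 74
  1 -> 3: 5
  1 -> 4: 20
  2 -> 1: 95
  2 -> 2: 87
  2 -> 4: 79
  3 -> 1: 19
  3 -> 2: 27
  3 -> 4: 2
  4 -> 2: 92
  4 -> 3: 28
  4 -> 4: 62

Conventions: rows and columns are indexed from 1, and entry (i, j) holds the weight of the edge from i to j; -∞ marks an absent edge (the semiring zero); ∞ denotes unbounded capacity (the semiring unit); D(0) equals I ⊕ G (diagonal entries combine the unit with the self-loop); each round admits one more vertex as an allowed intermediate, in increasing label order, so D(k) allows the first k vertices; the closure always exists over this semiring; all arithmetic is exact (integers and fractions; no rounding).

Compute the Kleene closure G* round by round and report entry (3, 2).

D(0):
  [∞, 74, 5, 20]
  [95, ∞, -∞, 79]
  [19, 27, ∞, 2]
  [-∞, 92, 28, ∞]
D(1):
  [∞, 74, 5, 20]
  [95, ∞, 5, 79]
  [19, 27, ∞, 19]
  [-∞, 92, 28, ∞]
D(2):
  [∞, 74, 5, 74]
  [95, ∞, 5, 79]
  [27, 27, ∞, 27]
  [92, 92, 28, ∞]
D(3):
  [∞, 74, 5, 74]
  [95, ∞, 5, 79]
  [27, 27, ∞, 27]
  [92, 92, 28, ∞]
D(4):
  [∞, 74, 28, 74]
  [95, ∞, 28, 79]
  [27, 27, ∞, 27]
  [92, 92, 28, ∞]
Answer: G*[3][2] = 27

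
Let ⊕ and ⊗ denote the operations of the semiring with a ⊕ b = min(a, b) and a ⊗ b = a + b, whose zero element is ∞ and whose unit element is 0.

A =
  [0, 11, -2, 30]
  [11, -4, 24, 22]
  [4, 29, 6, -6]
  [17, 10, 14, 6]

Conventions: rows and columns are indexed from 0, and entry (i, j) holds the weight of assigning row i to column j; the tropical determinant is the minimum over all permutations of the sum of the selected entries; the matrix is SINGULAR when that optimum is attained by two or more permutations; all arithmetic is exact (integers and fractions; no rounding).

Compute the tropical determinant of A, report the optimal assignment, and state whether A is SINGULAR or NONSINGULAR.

σ = (0, 1, 2, 3): 0 + (-4) + 6 + 6 = 8
σ = (0, 1, 3, 2): 0 + (-4) + (-6) + 14 = 4
σ = (0, 2, 1, 3): 0 + 24 + 29 + 6 = 59
σ = (0, 2, 3, 1): 0 + 24 + (-6) + 10 = 28
σ = (0, 3, 1, 2): 0 + 22 + 29 + 14 = 65
σ = (0, 3, 2, 1): 0 + 22 + 6 + 10 = 38
σ = (1, 0, 2, 3): 11 + 11 + 6 + 6 = 34
σ = (1, 0, 3, 2): 11 + 11 + (-6) + 14 = 30
σ = (1, 2, 0, 3): 11 + 24 + 4 + 6 = 45
σ = (1, 2, 3, 0): 11 + 24 + (-6) + 17 = 46
σ = (1, 3, 0, 2): 11 + 22 + 4 + 14 = 51
σ = (1, 3, 2, 0): 11 + 22 + 6 + 17 = 56
σ = (2, 0, 1, 3): (-2) + 11 + 29 + 6 = 44
σ = (2, 0, 3, 1): (-2) + 11 + (-6) + 10 = 13
σ = (2, 1, 0, 3): (-2) + (-4) + 4 + 6 = 4
σ = (2, 1, 3, 0): (-2) + (-4) + (-6) + 17 = 5
σ = (2, 3, 0, 1): (-2) + 22 + 4 + 10 = 34
σ = (2, 3, 1, 0): (-2) + 22 + 29 + 17 = 66
σ = (3, 0, 1, 2): 30 + 11 + 29 + 14 = 84
σ = (3, 0, 2, 1): 30 + 11 + 6 + 10 = 57
σ = (3, 1, 0, 2): 30 + (-4) + 4 + 14 = 44
σ = (3, 1, 2, 0): 30 + (-4) + 6 + 17 = 49
σ = (3, 2, 0, 1): 30 + 24 + 4 + 10 = 68
σ = (3, 2, 1, 0): 30 + 24 + 29 + 17 = 100
Optimal value attained by: σ = (0, 1, 3, 2).
Answer: det⊕(A) = 4; verdict: SINGULAR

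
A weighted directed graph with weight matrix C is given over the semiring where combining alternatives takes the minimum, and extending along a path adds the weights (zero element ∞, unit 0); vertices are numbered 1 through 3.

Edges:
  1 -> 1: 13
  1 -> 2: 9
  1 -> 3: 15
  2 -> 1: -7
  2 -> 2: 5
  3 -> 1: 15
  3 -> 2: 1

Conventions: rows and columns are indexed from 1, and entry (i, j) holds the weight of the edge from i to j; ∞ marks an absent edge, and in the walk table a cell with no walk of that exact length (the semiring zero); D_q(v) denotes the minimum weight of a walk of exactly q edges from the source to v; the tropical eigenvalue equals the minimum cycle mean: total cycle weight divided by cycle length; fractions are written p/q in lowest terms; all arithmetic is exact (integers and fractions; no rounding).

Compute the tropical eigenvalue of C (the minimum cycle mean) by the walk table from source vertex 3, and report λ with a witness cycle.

q=0: [∞, ∞, 0]
q=1: [15, 1, ∞]
q=2: [-6, 6, 30]
q=3: [-1, 3, 9]
Optimal cycle mean attained by: cycle 1->2->1, total 9 + (-7), length 2.
Answer: λ = 1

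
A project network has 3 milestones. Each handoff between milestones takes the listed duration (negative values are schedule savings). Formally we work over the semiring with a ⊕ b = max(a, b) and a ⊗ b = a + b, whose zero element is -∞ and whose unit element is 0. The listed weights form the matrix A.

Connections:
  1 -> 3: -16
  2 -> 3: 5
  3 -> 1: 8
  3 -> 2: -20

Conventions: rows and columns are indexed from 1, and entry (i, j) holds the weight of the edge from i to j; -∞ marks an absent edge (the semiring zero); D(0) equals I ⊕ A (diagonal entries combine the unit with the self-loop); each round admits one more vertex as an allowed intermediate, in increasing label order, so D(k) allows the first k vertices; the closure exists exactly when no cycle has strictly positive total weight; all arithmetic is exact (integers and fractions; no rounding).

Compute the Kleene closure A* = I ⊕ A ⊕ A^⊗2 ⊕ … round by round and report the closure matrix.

D(0):
  [0, -∞, -16]
  [-∞, 0, 5]
  [8, -20, 0]
D(1):
  [0, -∞, -16]
  [-∞, 0, 5]
  [8, -20, 0]
D(2):
  [0, -∞, -16]
  [-∞, 0, 5]
  [8, -20, 0]
D(3):
  [0, -36, -16]
  [13, 0, 5]
  [8, -20, 0]
Answer: A* = [[0, -36, -16], [13, 0, 5], [8, -20, 0]]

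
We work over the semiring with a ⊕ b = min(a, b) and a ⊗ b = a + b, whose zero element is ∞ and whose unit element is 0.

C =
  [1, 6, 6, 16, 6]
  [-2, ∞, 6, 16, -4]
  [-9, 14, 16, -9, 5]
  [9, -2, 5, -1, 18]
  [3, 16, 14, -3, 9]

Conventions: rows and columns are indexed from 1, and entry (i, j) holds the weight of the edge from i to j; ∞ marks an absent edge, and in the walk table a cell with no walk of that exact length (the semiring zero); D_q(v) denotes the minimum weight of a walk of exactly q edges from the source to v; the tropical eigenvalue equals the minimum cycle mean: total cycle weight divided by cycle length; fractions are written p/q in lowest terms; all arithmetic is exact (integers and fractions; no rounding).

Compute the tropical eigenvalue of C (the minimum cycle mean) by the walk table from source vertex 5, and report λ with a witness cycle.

q=0: [∞, ∞, ∞, ∞, 0]
q=1: [3, 16, 14, -3, 9]
q=2: [4, -5, 2, -4, 9]
q=3: [-7, -6, 1, -7, -9]
q=4: [-8, -9, -2, -12, -10]
q=5: [-11, -14, -7, -13, -13]
Optimal cycle mean attained by: cycle 2->5->4->2, total (-4) + (-3) + (-2), length 3.
Answer: λ = -3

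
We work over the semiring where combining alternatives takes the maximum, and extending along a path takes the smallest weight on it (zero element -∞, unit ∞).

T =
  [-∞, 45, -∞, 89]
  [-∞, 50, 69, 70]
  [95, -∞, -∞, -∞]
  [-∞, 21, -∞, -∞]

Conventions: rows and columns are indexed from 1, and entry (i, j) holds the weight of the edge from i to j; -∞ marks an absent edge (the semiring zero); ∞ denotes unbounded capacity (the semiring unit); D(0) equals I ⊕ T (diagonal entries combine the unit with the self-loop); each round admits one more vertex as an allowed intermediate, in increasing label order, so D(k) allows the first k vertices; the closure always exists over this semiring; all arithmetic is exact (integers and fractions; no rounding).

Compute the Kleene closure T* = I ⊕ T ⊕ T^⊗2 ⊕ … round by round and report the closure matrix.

D(0):
  [∞, 45, -∞, 89]
  [-∞, ∞, 69, 70]
  [95, -∞, ∞, -∞]
  [-∞, 21, -∞, ∞]
D(1):
  [∞, 45, -∞, 89]
  [-∞, ∞, 69, 70]
  [95, 45, ∞, 89]
  [-∞, 21, -∞, ∞]
D(2):
  [∞, 45, 45, 89]
  [-∞, ∞, 69, 70]
  [95, 45, ∞, 89]
  [-∞, 21, 21, ∞]
D(3):
  [∞, 45, 45, 89]
  [69, ∞, 69, 70]
  [95, 45, ∞, 89]
  [21, 21, 21, ∞]
D(4):
  [∞, 45, 45, 89]
  [69, ∞, 69, 70]
  [95, 45, ∞, 89]
  [21, 21, 21, ∞]
Answer: T* = [[∞, 45, 45, 89], [69, ∞, 69, 70], [95, 45, ∞, 89], [21, 21, 21, ∞]]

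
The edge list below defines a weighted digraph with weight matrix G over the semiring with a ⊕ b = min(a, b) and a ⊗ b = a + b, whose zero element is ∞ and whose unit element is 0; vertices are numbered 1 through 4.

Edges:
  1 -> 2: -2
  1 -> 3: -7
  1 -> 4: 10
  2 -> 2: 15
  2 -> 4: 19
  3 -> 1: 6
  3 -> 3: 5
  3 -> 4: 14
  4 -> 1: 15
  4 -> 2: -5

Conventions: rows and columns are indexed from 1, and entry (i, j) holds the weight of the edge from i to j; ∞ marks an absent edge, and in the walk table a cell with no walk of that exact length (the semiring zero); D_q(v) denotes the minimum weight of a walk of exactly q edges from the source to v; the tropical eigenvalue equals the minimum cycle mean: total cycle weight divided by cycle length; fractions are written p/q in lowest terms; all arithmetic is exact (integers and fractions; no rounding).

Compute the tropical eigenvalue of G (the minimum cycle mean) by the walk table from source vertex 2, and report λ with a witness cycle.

q=0: [∞, 0, ∞, ∞]
q=1: [∞, 15, ∞, 19]
q=2: [34, 14, ∞, 34]
q=3: [49, 29, 27, 33]
q=4: [33, 28, 32, 41]
Optimal cycle mean attained by: cycle 1->3->1, total (-7) + 6, length 2.
Answer: λ = -1/2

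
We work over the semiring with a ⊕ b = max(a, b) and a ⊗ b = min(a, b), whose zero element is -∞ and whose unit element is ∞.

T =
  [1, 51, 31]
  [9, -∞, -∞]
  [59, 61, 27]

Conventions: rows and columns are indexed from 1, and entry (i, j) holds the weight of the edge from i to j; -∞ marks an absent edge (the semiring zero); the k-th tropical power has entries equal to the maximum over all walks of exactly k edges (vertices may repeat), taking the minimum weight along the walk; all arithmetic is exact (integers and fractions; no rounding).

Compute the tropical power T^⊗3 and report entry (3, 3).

T^⊗2:
  [31, 31, 27]
  [1, 9, 9]
  [27, 51, 31]
T^⊗3:
  [27, 31, 31]
  [9, 9, 9]
  [31, 31, 27]
Key observation: the optimum is the walk 3->1->3->3, with weight 59 min 31 min 27 = 27.
Optimal value attained by: walk 3->1->3->3.
Answer: (T^⊗3)[3][3] = 27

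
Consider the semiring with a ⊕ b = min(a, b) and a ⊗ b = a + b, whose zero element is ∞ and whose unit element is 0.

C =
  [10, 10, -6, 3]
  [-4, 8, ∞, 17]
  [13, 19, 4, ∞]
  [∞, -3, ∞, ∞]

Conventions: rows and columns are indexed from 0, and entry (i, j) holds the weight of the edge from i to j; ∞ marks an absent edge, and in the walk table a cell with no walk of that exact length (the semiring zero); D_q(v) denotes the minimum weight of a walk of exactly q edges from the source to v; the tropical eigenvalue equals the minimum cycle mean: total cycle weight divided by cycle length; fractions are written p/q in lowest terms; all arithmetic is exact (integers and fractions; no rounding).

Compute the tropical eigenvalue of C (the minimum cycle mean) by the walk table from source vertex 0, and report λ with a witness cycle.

q=0: [0, ∞, ∞, ∞]
q=1: [10, 10, -6, 3]
q=2: [6, 0, -2, 13]
q=3: [-4, 8, 0, 9]
q=4: [4, 6, -10, -1]
Optimal cycle mean attained by: cycle 0->3->1->0, total 3 + (-3) + (-4), length 3.
Answer: λ = -4/3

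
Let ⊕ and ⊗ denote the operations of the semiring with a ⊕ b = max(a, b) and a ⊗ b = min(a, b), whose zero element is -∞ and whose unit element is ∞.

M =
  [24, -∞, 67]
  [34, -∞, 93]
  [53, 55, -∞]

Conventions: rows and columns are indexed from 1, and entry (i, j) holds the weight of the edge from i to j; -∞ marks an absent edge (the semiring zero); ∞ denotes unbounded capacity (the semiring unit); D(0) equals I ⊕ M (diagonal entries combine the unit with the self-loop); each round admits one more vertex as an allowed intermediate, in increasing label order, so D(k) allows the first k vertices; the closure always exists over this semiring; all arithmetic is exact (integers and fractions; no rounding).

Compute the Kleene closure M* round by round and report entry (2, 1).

D(0):
  [∞, -∞, 67]
  [34, ∞, 93]
  [53, 55, ∞]
D(1):
  [∞, -∞, 67]
  [34, ∞, 93]
  [53, 55, ∞]
D(2):
  [∞, -∞, 67]
  [34, ∞, 93]
  [53, 55, ∞]
D(3):
  [∞, 55, 67]
  [53, ∞, 93]
  [53, 55, ∞]
Answer: M*[2][1] = 53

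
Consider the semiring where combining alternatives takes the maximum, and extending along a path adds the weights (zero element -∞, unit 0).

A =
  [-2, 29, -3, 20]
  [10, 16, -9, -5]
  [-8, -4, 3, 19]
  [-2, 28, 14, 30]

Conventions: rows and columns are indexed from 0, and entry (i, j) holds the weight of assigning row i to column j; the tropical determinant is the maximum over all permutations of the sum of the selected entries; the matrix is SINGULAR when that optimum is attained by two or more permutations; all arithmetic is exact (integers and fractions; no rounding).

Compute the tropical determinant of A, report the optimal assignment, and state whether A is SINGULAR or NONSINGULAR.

σ = (0, 1, 2, 3): (-2) + 16 + 3 + 30 = 47
σ = (0, 1, 3, 2): (-2) + 16 + 19 + 14 = 47
σ = (0, 2, 1, 3): (-2) + (-9) + (-4) + 30 = 15
σ = (0, 2, 3, 1): (-2) + (-9) + 19 + 28 = 36
σ = (0, 3, 1, 2): (-2) + (-5) + (-4) + 14 = 3
σ = (0, 3, 2, 1): (-2) + (-5) + 3 + 28 = 24
σ = (1, 0, 2, 3): 29 + 10 + 3 + 30 = 72
σ = (1, 0, 3, 2): 29 + 10 + 19 + 14 = 72
σ = (1, 2, 0, 3): 29 + (-9) + (-8) + 30 = 42
σ = (1, 2, 3, 0): 29 + (-9) + 19 + (-2) = 37
σ = (1, 3, 0, 2): 29 + (-5) + (-8) + 14 = 30
σ = (1, 3, 2, 0): 29 + (-5) + 3 + (-2) = 25
σ = (2, 0, 1, 3): (-3) + 10 + (-4) + 30 = 33
σ = (2, 0, 3, 1): (-3) + 10 + 19 + 28 = 54
σ = (2, 1, 0, 3): (-3) + 16 + (-8) + 30 = 35
σ = (2, 1, 3, 0): (-3) + 16 + 19 + (-2) = 30
σ = (2, 3, 0, 1): (-3) + (-5) + (-8) + 28 = 12
σ = (2, 3, 1, 0): (-3) + (-5) + (-4) + (-2) = -14
σ = (3, 0, 1, 2): 20 + 10 + (-4) + 14 = 40
σ = (3, 0, 2, 1): 20 + 10 + 3 + 28 = 61
σ = (3, 1, 0, 2): 20 + 16 + (-8) + 14 = 42
σ = (3, 1, 2, 0): 20 + 16 + 3 + (-2) = 37
σ = (3, 2, 0, 1): 20 + (-9) + (-8) + 28 = 31
σ = (3, 2, 1, 0): 20 + (-9) + (-4) + (-2) = 5
Optimal value attained by: σ = (1, 0, 2, 3).
Answer: det⊕(A) = 72; verdict: SINGULAR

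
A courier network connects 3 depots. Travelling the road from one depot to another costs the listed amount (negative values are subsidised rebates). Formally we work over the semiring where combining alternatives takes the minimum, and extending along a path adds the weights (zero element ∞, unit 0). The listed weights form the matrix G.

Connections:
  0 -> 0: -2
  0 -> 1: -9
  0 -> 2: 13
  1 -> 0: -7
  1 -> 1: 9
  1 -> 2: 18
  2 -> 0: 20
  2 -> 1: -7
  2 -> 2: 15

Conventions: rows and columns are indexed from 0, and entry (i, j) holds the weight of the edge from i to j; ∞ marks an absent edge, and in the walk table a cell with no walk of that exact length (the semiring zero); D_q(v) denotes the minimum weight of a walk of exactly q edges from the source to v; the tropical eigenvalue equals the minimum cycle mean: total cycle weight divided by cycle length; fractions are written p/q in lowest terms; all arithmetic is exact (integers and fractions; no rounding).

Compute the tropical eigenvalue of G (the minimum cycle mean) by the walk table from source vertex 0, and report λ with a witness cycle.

q=0: [0, ∞, ∞]
q=1: [-2, -9, 13]
q=2: [-16, -11, 9]
q=3: [-18, -25, -3]
Optimal cycle mean attained by: cycle 0->1->0, total (-9) + (-7), length 2.
Answer: λ = -8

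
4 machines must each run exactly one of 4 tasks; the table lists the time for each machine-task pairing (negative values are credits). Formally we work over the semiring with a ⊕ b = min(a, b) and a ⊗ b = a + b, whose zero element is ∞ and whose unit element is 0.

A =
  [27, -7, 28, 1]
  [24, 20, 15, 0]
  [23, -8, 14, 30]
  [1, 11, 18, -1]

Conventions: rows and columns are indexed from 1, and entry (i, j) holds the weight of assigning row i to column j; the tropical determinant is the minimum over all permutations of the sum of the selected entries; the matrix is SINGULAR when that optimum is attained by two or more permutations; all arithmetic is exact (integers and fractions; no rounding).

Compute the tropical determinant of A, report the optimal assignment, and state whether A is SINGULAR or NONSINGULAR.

σ = (1, 2, 3, 4): 27 + 20 + 14 + (-1) = 60
σ = (1, 2, 4, 3): 27 + 20 + 30 + 18 = 95
σ = (1, 3, 2, 4): 27 + 15 + (-8) + (-1) = 33
σ = (1, 3, 4, 2): 27 + 15 + 30 + 11 = 83
σ = (1, 4, 2, 3): 27 + 0 + (-8) + 18 = 37
σ = (1, 4, 3, 2): 27 + 0 + 14 + 11 = 52
σ = (2, 1, 3, 4): (-7) + 24 + 14 + (-1) = 30
σ = (2, 1, 4, 3): (-7) + 24 + 30 + 18 = 65
σ = (2, 3, 1, 4): (-7) + 15 + 23 + (-1) = 30
σ = (2, 3, 4, 1): (-7) + 15 + 30 + 1 = 39
σ = (2, 4, 1, 3): (-7) + 0 + 23 + 18 = 34
σ = (2, 4, 3, 1): (-7) + 0 + 14 + 1 = 8
σ = (3, 1, 2, 4): 28 + 24 + (-8) + (-1) = 43
σ = (3, 1, 4, 2): 28 + 24 + 30 + 11 = 93
σ = (3, 2, 1, 4): 28 + 20 + 23 + (-1) = 70
σ = (3, 2, 4, 1): 28 + 20 + 30 + 1 = 79
σ = (3, 4, 1, 2): 28 + 0 + 23 + 11 = 62
σ = (3, 4, 2, 1): 28 + 0 + (-8) + 1 = 21
σ = (4, 1, 2, 3): 1 + 24 + (-8) + 18 = 35
σ = (4, 1, 3, 2): 1 + 24 + 14 + 11 = 50
σ = (4, 2, 1, 3): 1 + 20 + 23 + 18 = 62
σ = (4, 2, 3, 1): 1 + 20 + 14 + 1 = 36
σ = (4, 3, 1, 2): 1 + 15 + 23 + 11 = 50
σ = (4, 3, 2, 1): 1 + 15 + (-8) + 1 = 9
Optimal value attained by: σ = (2, 4, 3, 1).
Answer: det⊕(A) = 8; verdict: NONSINGULAR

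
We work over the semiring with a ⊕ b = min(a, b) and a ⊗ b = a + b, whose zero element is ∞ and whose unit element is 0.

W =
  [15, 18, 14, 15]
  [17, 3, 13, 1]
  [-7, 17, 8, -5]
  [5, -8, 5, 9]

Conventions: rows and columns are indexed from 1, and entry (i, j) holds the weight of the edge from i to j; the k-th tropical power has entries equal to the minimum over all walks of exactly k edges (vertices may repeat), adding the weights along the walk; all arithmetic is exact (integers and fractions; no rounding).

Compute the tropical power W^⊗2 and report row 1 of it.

W^⊗2:
  [7, 7, 20, 9]
  [6, -7, 6, 4]
  [0, -13, 0, 3]
  [-2, -5, 5, -7]
Answer: row 1 of W^⊗2 = [7, 7, 20, 9]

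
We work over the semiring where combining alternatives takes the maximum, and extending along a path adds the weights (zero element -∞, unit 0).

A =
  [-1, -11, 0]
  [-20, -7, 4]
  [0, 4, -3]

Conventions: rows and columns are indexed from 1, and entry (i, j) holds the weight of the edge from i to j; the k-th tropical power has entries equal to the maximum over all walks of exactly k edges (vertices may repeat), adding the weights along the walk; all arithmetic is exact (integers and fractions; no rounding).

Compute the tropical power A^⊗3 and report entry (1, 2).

A^⊗2:
  [0, 4, -1]
  [4, 8, 1]
  [-1, 1, 8]
A^⊗3:
  [-1, 3, 8]
  [3, 5, 12]
  [8, 12, 5]
Key observation: the optimum is the walk 1->1->3->2, with weight (-1) + 0 + 4 = 3.
Optimal value attained by: walk 1->1->3->2.
Answer: (A^⊗3)[1][2] = 3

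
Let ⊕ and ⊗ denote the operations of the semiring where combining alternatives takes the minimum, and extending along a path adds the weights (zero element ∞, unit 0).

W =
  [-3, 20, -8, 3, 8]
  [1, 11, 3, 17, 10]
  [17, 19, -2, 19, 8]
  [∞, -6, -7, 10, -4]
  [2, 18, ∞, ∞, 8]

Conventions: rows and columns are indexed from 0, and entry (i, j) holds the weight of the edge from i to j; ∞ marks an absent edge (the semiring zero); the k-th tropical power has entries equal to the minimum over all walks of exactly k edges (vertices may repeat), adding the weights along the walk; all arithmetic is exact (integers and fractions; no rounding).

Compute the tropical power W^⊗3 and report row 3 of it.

W^⊗2:
  [-6, -3, -11, 0, -1]
  [-2, 11, -7, 4, 9]
  [10, 13, -4, 17, 6]
  [-5, 4, -9, 11, 1]
  [-1, 22, -6, 5, 10]
W^⊗3:
  [-9, -6, -14, -3, -4]
  [-5, -2, -10, 1, 0]
  [7, 11, -6, 13, 4]
  [-8, 5, -13, -2, -1]
  [-4, -1, -9, 2, 1]
Answer: row 3 of W^⊗3 = [-8, 5, -13, -2, -1]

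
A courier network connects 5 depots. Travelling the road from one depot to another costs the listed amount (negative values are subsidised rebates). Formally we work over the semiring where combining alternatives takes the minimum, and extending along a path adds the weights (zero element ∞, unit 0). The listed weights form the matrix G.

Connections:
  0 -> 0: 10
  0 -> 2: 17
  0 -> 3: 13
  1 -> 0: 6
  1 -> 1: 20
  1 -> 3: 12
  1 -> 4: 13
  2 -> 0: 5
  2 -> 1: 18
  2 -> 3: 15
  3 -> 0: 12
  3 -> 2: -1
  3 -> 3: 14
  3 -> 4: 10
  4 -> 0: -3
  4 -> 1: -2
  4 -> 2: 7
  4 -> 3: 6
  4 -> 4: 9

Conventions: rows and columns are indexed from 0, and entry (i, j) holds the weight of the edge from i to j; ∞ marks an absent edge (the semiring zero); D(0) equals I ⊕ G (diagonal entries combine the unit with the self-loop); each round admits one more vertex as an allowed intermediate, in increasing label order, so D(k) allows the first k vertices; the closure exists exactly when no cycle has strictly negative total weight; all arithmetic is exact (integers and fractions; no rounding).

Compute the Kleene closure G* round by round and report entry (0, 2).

D(0):
  [0, ∞, 17, 13, ∞]
  [6, 0, ∞, 12, 13]
  [5, 18, 0, 15, ∞]
  [12, ∞, -1, 0, 10]
  [-3, -2, 7, 6, 0]
D(1):
  [0, ∞, 17, 13, ∞]
  [6, 0, 23, 12, 13]
  [5, 18, 0, 15, ∞]
  [12, ∞, -1, 0, 10]
  [-3, -2, 7, 6, 0]
D(2):
  [0, ∞, 17, 13, ∞]
  [6, 0, 23, 12, 13]
  [5, 18, 0, 15, 31]
  [12, ∞, -1, 0, 10]
  [-3, -2, 7, 6, 0]
D(3):
  [0, 35, 17, 13, 48]
  [6, 0, 23, 12, 13]
  [5, 18, 0, 15, 31]
  [4, 17, -1, 0, 10]
  [-3, -2, 7, 6, 0]
D(4):
  [0, 30, 12, 13, 23]
  [6, 0, 11, 12, 13]
  [5, 18, 0, 15, 25]
  [4, 17, -1, 0, 10]
  [-3, -2, 5, 6, 0]
D(5):
  [0, 21, 12, 13, 23]
  [6, 0, 11, 12, 13]
  [5, 18, 0, 15, 25]
  [4, 8, -1, 0, 10]
  [-3, -2, 5, 6, 0]
Answer: G*[0][2] = 12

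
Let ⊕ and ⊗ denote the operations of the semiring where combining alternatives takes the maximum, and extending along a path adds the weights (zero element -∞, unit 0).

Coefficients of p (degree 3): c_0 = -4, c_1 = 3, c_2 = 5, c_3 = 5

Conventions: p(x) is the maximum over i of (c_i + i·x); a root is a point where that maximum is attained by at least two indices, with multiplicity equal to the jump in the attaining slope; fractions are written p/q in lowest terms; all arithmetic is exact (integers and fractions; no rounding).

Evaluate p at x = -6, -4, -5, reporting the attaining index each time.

p(-6) = max(-4+0·(-6)=-4, 3+1·(-6)=-3, 5+2·(-6)=-7, 5+3·(-6)=-13) = -3 (attained by i=1)
p(-4) = max(-4+0·(-4)=-4, 3+1·(-4)=-1, 5+2·(-4)=-3, 5+3·(-4)=-7) = -1 (attained by i=1)
p(-5) = max(-4+0·(-5)=-4, 3+1·(-5)=-2, 5+2·(-5)=-5, 5+3·(-5)=-10) = -2 (attained by i=1)
Answer: p(-6) = -3; p(-4) = -1; p(-5) = -2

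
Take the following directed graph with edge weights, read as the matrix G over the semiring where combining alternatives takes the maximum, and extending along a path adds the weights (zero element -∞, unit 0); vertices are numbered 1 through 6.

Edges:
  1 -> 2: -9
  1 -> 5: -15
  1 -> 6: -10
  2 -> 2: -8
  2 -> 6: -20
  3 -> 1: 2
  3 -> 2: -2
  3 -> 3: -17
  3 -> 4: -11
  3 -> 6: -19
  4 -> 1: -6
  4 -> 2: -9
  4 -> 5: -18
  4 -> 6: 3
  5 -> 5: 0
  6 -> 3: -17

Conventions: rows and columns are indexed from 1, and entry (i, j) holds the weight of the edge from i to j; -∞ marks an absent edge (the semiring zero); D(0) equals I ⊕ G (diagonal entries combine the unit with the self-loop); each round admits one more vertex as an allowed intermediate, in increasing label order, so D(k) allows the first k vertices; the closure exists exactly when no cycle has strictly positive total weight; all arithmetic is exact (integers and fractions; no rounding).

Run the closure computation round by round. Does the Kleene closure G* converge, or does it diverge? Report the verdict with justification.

D(0):
  [0, -9, -∞, -∞, -15, -10]
  [-∞, 0, -∞, -∞, -∞, -20]
  [2, -2, 0, -11, -∞, -19]
  [-6, -9, -∞, 0, -18, 3]
  [-∞, -∞, -∞, -∞, 0, -∞]
  [-∞, -∞, -17, -∞, -∞, 0]
D(1):
  [0, -9, -∞, -∞, -15, -10]
  [-∞, 0, -∞, -∞, -∞, -20]
  [2, -2, 0, -11, -13, -8]
  [-6, -9, -∞, 0, -18, 3]
  [-∞, -∞, -∞, -∞, 0, -∞]
  [-∞, -∞, -17, -∞, -∞, 0]
D(2):
  [0, -9, -∞, -∞, -15, -10]
  [-∞, 0, -∞, -∞, -∞, -20]
  [2, -2, 0, -11, -13, -8]
  [-6, -9, -∞, 0, -18, 3]
  [-∞, -∞, -∞, -∞, 0, -∞]
  [-∞, -∞, -17, -∞, -∞, 0]
D(3):
  [0, -9, -∞, -∞, -15, -10]
  [-∞, 0, -∞, -∞, -∞, -20]
  [2, -2, 0, -11, -13, -8]
  [-6, -9, -∞, 0, -18, 3]
  [-∞, -∞, -∞, -∞, 0, -∞]
  [-15, -19, -17, -28, -30, 0]
D(4):
  [0, -9, -∞, -∞, -15, -10]
  [-∞, 0, -∞, -∞, -∞, -20]
  [2, -2, 0, -11, -13, -8]
  [-6, -9, -∞, 0, -18, 3]
  [-∞, -∞, -∞, -∞, 0, -∞]
  [-15, -19, -17, -28, -30, 0]
D(5):
  [0, -9, -∞, -∞, -15, -10]
  [-∞, 0, -∞, -∞, -∞, -20]
  [2, -2, 0, -11, -13, -8]
  [-6, -9, -∞, 0, -18, 3]
  [-∞, -∞, -∞, -∞, 0, -∞]
  [-15, -19, -17, -28, -30, 0]
D(6):
  [0, -9, -27, -38, -15, -10]
  [-35, 0, -37, -48, -50, -20]
  [2, -2, 0, -11, -13, -8]
  [-6, -9, -14, 0, -18, 3]
  [-∞, -∞, -∞, -∞, 0, -∞]
  [-15, -19, -17, -28, -30, 0]
Key observation: every diagonal entry stays at the unit through all rounds, so no improving cycle exists.
Answer: CONVERGES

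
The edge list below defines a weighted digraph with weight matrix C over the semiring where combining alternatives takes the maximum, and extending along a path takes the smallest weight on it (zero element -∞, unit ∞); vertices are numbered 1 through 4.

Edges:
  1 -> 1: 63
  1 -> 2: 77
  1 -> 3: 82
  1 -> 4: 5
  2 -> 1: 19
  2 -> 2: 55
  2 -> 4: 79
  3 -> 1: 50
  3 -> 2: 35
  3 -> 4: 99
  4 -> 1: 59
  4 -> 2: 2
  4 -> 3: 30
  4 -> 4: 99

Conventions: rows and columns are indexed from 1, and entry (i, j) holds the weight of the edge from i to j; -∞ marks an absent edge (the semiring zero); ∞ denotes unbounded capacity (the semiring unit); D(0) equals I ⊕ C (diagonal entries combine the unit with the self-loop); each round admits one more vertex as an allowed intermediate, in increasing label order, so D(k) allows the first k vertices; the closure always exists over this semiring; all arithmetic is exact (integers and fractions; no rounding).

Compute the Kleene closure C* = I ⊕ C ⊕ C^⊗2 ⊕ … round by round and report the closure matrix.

D(0):
  [∞, 77, 82, 5]
  [19, ∞, -∞, 79]
  [50, 35, ∞, 99]
  [59, 2, 30, ∞]
D(1):
  [∞, 77, 82, 5]
  [19, ∞, 19, 79]
  [50, 50, ∞, 99]
  [59, 59, 59, ∞]
D(2):
  [∞, 77, 82, 77]
  [19, ∞, 19, 79]
  [50, 50, ∞, 99]
  [59, 59, 59, ∞]
D(3):
  [∞, 77, 82, 82]
  [19, ∞, 19, 79]
  [50, 50, ∞, 99]
  [59, 59, 59, ∞]
D(4):
  [∞, 77, 82, 82]
  [59, ∞, 59, 79]
  [59, 59, ∞, 99]
  [59, 59, 59, ∞]
Answer: C* = [[∞, 77, 82, 82], [59, ∞, 59, 79], [59, 59, ∞, 99], [59, 59, 59, ∞]]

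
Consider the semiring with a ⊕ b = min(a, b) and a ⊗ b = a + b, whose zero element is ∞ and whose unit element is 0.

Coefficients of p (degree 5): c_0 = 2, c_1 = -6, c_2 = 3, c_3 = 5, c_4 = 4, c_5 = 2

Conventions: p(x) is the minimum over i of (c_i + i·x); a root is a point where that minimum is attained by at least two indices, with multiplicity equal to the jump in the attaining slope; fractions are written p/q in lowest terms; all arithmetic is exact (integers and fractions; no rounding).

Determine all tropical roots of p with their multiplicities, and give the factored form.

hull edge (i=0, c=2) to (i=1, c=-6): slope -8, span 1
hull edge (i=1, c=-6) to (i=5, c=2): slope 2, span 4
Factored form: p(x) = 2 ⊗ (x ⊕ (-2)) ⊗ (x ⊕ (-2)) ⊗ (x ⊕ (-2)) ⊗ (x ⊕ (-2)) ⊗ (x ⊕ 8)
Answer: roots = -2 (mult 4), 8 (mult 1)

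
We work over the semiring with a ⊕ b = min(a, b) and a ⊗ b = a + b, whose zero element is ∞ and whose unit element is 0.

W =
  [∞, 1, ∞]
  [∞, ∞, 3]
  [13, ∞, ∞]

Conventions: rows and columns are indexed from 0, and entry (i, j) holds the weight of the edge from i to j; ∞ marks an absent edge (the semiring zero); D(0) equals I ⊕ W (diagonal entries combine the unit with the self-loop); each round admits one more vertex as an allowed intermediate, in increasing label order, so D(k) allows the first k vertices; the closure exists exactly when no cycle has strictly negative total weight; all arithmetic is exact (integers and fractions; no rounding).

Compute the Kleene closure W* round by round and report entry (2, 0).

D(0):
  [0, 1, ∞]
  [∞, 0, 3]
  [13, ∞, 0]
D(1):
  [0, 1, ∞]
  [∞, 0, 3]
  [13, 14, 0]
D(2):
  [0, 1, 4]
  [∞, 0, 3]
  [13, 14, 0]
D(3):
  [0, 1, 4]
  [16, 0, 3]
  [13, 14, 0]
Answer: W*[2][0] = 13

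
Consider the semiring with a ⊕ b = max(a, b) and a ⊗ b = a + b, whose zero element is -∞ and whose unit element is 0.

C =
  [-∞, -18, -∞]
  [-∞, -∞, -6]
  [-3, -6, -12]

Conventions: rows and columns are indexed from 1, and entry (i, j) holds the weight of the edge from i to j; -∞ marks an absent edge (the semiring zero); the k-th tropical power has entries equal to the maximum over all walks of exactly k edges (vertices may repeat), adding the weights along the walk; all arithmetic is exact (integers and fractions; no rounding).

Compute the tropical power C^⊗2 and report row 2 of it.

C^⊗2:
  [-∞, -∞, -24]
  [-9, -12, -18]
  [-15, -18, -12]
Answer: row 2 of C^⊗2 = [-9, -12, -18]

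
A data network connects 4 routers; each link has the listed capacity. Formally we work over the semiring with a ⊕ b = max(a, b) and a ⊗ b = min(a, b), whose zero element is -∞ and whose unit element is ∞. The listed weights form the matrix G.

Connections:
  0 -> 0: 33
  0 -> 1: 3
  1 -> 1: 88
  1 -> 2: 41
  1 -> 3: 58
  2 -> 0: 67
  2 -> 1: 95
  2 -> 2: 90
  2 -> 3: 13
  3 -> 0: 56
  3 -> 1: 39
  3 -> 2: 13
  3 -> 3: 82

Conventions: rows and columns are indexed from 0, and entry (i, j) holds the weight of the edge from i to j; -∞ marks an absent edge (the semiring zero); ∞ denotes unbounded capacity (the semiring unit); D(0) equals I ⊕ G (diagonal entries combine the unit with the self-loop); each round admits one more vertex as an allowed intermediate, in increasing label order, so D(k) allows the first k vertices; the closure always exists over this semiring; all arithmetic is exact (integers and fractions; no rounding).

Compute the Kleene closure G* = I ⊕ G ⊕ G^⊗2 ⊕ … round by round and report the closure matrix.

D(0):
  [∞, 3, -∞, -∞]
  [-∞, ∞, 41, 58]
  [67, 95, ∞, 13]
  [56, 39, 13, ∞]
D(1):
  [∞, 3, -∞, -∞]
  [-∞, ∞, 41, 58]
  [67, 95, ∞, 13]
  [56, 39, 13, ∞]
D(2):
  [∞, 3, 3, 3]
  [-∞, ∞, 41, 58]
  [67, 95, ∞, 58]
  [56, 39, 39, ∞]
D(3):
  [∞, 3, 3, 3]
  [41, ∞, 41, 58]
  [67, 95, ∞, 58]
  [56, 39, 39, ∞]
D(4):
  [∞, 3, 3, 3]
  [56, ∞, 41, 58]
  [67, 95, ∞, 58]
  [56, 39, 39, ∞]
Answer: G* = [[∞, 3, 3, 3], [56, ∞, 41, 58], [67, 95, ∞, 58], [56, 39, 39, ∞]]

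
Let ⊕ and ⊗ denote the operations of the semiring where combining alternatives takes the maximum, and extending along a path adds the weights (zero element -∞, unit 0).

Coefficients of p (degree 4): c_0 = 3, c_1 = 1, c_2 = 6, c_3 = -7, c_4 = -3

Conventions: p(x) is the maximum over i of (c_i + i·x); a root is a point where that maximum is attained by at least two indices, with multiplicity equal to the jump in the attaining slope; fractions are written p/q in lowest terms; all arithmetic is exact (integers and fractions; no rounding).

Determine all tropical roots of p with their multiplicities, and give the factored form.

hull edge (i=0, c=3) to (i=2, c=6): slope 3/2, span 2
hull edge (i=2, c=6) to (i=4, c=-3): slope -9/2, span 2
Factored form: p(x) = -3 ⊗ (x ⊕ (-3/2)) ⊗ (x ⊕ (-3/2)) ⊗ (x ⊕ 9/2) ⊗ (x ⊕ 9/2)
Answer: roots = -3/2 (mult 2), 9/2 (mult 2)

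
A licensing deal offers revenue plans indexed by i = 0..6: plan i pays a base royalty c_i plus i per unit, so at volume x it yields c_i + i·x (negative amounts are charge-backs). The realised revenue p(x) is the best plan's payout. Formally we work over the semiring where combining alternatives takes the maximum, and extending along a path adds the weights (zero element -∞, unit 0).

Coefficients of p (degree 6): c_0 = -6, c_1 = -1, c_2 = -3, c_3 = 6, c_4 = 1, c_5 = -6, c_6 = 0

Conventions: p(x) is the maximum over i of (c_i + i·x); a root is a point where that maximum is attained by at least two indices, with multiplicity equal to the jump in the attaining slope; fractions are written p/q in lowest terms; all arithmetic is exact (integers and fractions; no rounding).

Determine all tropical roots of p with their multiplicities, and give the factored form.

hull edge (i=0, c=-6) to (i=1, c=-1): slope 5, span 1
hull edge (i=1, c=-1) to (i=3, c=6): slope 7/2, span 2
hull edge (i=3, c=6) to (i=6, c=0): slope -2, span 3
Factored form: p(x) = 0 ⊗ (x ⊕ (-5)) ⊗ (x ⊕ (-7/2)) ⊗ (x ⊕ (-7/2)) ⊗ (x ⊕ 2) ⊗ (x ⊕ 2) ⊗ (x ⊕ 2)
Answer: roots = -5 (mult 1), -7/2 (mult 2), 2 (mult 3)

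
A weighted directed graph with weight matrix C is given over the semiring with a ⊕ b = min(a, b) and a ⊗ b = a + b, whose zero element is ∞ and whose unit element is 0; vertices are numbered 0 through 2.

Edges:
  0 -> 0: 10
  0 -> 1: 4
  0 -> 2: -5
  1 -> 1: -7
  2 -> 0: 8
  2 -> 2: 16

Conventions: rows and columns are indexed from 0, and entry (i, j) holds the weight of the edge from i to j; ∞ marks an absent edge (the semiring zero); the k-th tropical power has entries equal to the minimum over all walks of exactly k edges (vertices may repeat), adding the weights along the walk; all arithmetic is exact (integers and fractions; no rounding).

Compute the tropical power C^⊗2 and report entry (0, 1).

C^⊗2:
  [3, -3, 5]
  [∞, -14, ∞]
  [18, 12, 3]
Key observation: the optimum is the walk 0->1->1, with weight 4 + (-7) = -3.
Optimal value attained by: walk 0->1->1.
Answer: (C^⊗2)[0][1] = -3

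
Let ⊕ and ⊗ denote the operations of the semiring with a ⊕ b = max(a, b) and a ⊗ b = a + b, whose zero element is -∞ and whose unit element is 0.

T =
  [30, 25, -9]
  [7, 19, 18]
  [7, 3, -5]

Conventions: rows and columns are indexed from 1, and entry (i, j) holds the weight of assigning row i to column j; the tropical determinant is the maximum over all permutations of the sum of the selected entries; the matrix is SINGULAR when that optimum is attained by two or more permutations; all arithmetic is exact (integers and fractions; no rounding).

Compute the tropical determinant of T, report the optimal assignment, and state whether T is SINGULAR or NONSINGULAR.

σ = (1, 2, 3): 30 + 19 + (-5) = 44
σ = (1, 3, 2): 30 + 18 + 3 = 51
σ = (2, 1, 3): 25 + 7 + (-5) = 27
σ = (2, 3, 1): 25 + 18 + 7 = 50
σ = (3, 1, 2): (-9) + 7 + 3 = 1
σ = (3, 2, 1): (-9) + 19 + 7 = 17
Optimal value attained by: σ = (1, 3, 2).
Answer: det⊕(T) = 51; verdict: NONSINGULAR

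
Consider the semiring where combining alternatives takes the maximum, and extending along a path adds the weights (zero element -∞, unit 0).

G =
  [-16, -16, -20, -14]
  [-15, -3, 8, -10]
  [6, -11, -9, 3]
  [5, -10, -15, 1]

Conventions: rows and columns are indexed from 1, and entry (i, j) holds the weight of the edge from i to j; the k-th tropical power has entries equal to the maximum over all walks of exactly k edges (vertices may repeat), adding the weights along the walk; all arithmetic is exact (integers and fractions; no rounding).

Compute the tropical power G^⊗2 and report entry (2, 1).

G^⊗2:
  [-9, -19, -8, -13]
  [14, -3, 5, 11]
  [8, -7, -3, 4]
  [6, -9, -2, 2]
Key observation: the optimum is the walk 2->3->1, with weight 8 + 6 = 14.
Optimal value attained by: walk 2->3->1.
Answer: (G^⊗2)[2][1] = 14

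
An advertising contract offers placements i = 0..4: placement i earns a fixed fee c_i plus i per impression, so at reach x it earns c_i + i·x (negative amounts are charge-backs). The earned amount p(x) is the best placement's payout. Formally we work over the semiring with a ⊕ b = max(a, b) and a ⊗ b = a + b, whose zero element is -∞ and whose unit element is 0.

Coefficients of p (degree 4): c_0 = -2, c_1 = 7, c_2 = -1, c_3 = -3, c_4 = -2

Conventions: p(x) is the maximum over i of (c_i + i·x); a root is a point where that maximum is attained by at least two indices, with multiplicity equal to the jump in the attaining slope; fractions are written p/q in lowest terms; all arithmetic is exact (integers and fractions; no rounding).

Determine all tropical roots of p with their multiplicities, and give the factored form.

hull edge (i=0, c=-2) to (i=1, c=7): slope 9, span 1
hull edge (i=1, c=7) to (i=4, c=-2): slope -3, span 3
Factored form: p(x) = -2 ⊗ (x ⊕ (-9)) ⊗ (x ⊕ 3) ⊗ (x ⊕ 3) ⊗ (x ⊕ 3)
Answer: roots = -9 (mult 1), 3 (mult 3)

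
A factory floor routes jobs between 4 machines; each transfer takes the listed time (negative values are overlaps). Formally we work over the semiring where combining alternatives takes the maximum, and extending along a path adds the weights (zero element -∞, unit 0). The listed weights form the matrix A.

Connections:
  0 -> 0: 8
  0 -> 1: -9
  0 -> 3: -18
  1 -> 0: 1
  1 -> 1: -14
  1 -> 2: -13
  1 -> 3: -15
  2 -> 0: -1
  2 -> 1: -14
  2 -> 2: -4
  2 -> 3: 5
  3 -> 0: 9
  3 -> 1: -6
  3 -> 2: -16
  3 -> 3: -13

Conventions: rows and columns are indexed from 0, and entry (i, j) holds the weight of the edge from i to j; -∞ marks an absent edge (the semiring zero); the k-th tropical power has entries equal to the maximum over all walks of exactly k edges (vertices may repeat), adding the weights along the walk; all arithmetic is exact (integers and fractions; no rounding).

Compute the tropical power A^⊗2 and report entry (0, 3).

A^⊗2:
  [16, -1, -22, -10]
  [9, -8, -17, -8]
  [14, -1, -8, 1]
  [17, 0, -19, -9]
Key observation: the optimum is the walk 0->0->3, with weight 8 + (-18) = -10.
Optimal value attained by: walk 0->0->3.
Answer: (A^⊗2)[0][3] = -10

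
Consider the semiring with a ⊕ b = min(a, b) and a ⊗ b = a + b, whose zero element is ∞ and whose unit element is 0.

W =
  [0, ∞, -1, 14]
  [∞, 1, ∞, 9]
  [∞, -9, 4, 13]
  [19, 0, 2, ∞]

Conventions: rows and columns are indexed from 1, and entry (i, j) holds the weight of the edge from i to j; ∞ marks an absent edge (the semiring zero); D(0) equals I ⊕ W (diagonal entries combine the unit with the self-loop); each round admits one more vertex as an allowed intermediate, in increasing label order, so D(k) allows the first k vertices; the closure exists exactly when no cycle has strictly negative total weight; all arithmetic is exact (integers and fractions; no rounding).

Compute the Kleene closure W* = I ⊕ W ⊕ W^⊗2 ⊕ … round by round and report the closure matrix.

D(0):
  [0, ∞, -1, 14]
  [∞, 0, ∞, 9]
  [∞, -9, 0, 13]
  [19, 0, 2, 0]
D(1):
  [0, ∞, -1, 14]
  [∞, 0, ∞, 9]
  [∞, -9, 0, 13]
  [19, 0, 2, 0]
D(2):
  [0, ∞, -1, 14]
  [∞, 0, ∞, 9]
  [∞, -9, 0, 0]
  [19, 0, 2, 0]
D(3):
  [0, -10, -1, -1]
  [∞, 0, ∞, 9]
  [∞, -9, 0, 0]
  [19, -7, 2, 0]
D(4):
  [0, -10, -1, -1]
  [28, 0, 11, 9]
  [19, -9, 0, 0]
  [19, -7, 2, 0]
Answer: W* = [[0, -10, -1, -1], [28, 0, 11, 9], [19, -9, 0, 0], [19, -7, 2, 0]]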